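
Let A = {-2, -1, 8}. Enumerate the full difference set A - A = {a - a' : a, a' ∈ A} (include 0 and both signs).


A - A = {a - a' : a, a' ∈ A}.
Compute a - a' for each ordered pair (a, a'):
a = -2: -2--2=0, -2--1=-1, -2-8=-10
a = -1: -1--2=1, -1--1=0, -1-8=-9
a = 8: 8--2=10, 8--1=9, 8-8=0
Collecting distinct values (and noting 0 appears from a-a):
A - A = {-10, -9, -1, 0, 1, 9, 10}
|A - A| = 7

A - A = {-10, -9, -1, 0, 1, 9, 10}


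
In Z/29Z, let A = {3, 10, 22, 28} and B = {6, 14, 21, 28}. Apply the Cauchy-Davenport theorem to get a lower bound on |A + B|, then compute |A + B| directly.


Cauchy-Davenport: |A + B| ≥ min(p, |A| + |B| - 1) for A, B nonempty in Z/pZ.
|A| = 4, |B| = 4, p = 29.
CD lower bound = min(29, 4 + 4 - 1) = min(29, 7) = 7.
Compute A + B mod 29 directly:
a = 3: 3+6=9, 3+14=17, 3+21=24, 3+28=2
a = 10: 10+6=16, 10+14=24, 10+21=2, 10+28=9
a = 22: 22+6=28, 22+14=7, 22+21=14, 22+28=21
a = 28: 28+6=5, 28+14=13, 28+21=20, 28+28=27
A + B = {2, 5, 7, 9, 13, 14, 16, 17, 20, 21, 24, 27, 28}, so |A + B| = 13.
Verify: 13 ≥ 7? Yes ✓.

CD lower bound = 7, actual |A + B| = 13.


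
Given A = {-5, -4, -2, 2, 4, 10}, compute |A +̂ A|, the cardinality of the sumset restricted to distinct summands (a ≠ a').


Restricted sumset: A +̂ A = {a + a' : a ∈ A, a' ∈ A, a ≠ a'}.
Equivalently, take A + A and drop any sum 2a that is achievable ONLY as a + a for a ∈ A (i.e. sums representable only with equal summands).
Enumerate pairs (a, a') with a < a' (symmetric, so each unordered pair gives one sum; this covers all a ≠ a'):
  -5 + -4 = -9
  -5 + -2 = -7
  -5 + 2 = -3
  -5 + 4 = -1
  -5 + 10 = 5
  -4 + -2 = -6
  -4 + 2 = -2
  -4 + 4 = 0
  -4 + 10 = 6
  -2 + 2 = 0
  -2 + 4 = 2
  -2 + 10 = 8
  2 + 4 = 6
  2 + 10 = 12
  4 + 10 = 14
Collected distinct sums: {-9, -7, -6, -3, -2, -1, 0, 2, 5, 6, 8, 12, 14}
|A +̂ A| = 13
(Reference bound: |A +̂ A| ≥ 2|A| - 3 for |A| ≥ 2, with |A| = 6 giving ≥ 9.)

|A +̂ A| = 13


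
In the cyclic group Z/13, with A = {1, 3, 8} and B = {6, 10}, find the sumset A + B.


Work in Z/13Z: reduce every sum a + b modulo 13.
Enumerate all 6 pairs:
a = 1: 1+6=7, 1+10=11
a = 3: 3+6=9, 3+10=0
a = 8: 8+6=1, 8+10=5
Distinct residues collected: {0, 1, 5, 7, 9, 11}
|A + B| = 6 (out of 13 total residues).

A + B = {0, 1, 5, 7, 9, 11}


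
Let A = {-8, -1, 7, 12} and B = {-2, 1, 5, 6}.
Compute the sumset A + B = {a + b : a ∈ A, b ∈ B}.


A + B = {a + b : a ∈ A, b ∈ B}.
Enumerate all |A|·|B| = 4·4 = 16 pairs (a, b) and collect distinct sums.
a = -8: -8+-2=-10, -8+1=-7, -8+5=-3, -8+6=-2
a = -1: -1+-2=-3, -1+1=0, -1+5=4, -1+6=5
a = 7: 7+-2=5, 7+1=8, 7+5=12, 7+6=13
a = 12: 12+-2=10, 12+1=13, 12+5=17, 12+6=18
Collecting distinct sums: A + B = {-10, -7, -3, -2, 0, 4, 5, 8, 10, 12, 13, 17, 18}
|A + B| = 13

A + B = {-10, -7, -3, -2, 0, 4, 5, 8, 10, 12, 13, 17, 18}


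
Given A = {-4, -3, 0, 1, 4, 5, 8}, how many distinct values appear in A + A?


A + A = {a + a' : a, a' ∈ A}; |A| = 7.
General bounds: 2|A| - 1 ≤ |A + A| ≤ |A|(|A|+1)/2, i.e. 13 ≤ |A + A| ≤ 28.
Lower bound 2|A|-1 is attained iff A is an arithmetic progression.
Enumerate sums a + a' for a ≤ a' (symmetric, so this suffices):
a = -4: -4+-4=-8, -4+-3=-7, -4+0=-4, -4+1=-3, -4+4=0, -4+5=1, -4+8=4
a = -3: -3+-3=-6, -3+0=-3, -3+1=-2, -3+4=1, -3+5=2, -3+8=5
a = 0: 0+0=0, 0+1=1, 0+4=4, 0+5=5, 0+8=8
a = 1: 1+1=2, 1+4=5, 1+5=6, 1+8=9
a = 4: 4+4=8, 4+5=9, 4+8=12
a = 5: 5+5=10, 5+8=13
a = 8: 8+8=16
Distinct sums: {-8, -7, -6, -4, -3, -2, 0, 1, 2, 4, 5, 6, 8, 9, 10, 12, 13, 16}
|A + A| = 18

|A + A| = 18


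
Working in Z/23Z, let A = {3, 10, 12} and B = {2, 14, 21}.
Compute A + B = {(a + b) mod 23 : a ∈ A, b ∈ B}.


Work in Z/23Z: reduce every sum a + b modulo 23.
Enumerate all 9 pairs:
a = 3: 3+2=5, 3+14=17, 3+21=1
a = 10: 10+2=12, 10+14=1, 10+21=8
a = 12: 12+2=14, 12+14=3, 12+21=10
Distinct residues collected: {1, 3, 5, 8, 10, 12, 14, 17}
|A + B| = 8 (out of 23 total residues).

A + B = {1, 3, 5, 8, 10, 12, 14, 17}


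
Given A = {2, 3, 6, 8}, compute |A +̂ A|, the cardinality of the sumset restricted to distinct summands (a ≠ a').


Restricted sumset: A +̂ A = {a + a' : a ∈ A, a' ∈ A, a ≠ a'}.
Equivalently, take A + A and drop any sum 2a that is achievable ONLY as a + a for a ∈ A (i.e. sums representable only with equal summands).
Enumerate pairs (a, a') with a < a' (symmetric, so each unordered pair gives one sum; this covers all a ≠ a'):
  2 + 3 = 5
  2 + 6 = 8
  2 + 8 = 10
  3 + 6 = 9
  3 + 8 = 11
  6 + 8 = 14
Collected distinct sums: {5, 8, 9, 10, 11, 14}
|A +̂ A| = 6
(Reference bound: |A +̂ A| ≥ 2|A| - 3 for |A| ≥ 2, with |A| = 4 giving ≥ 5.)

|A +̂ A| = 6


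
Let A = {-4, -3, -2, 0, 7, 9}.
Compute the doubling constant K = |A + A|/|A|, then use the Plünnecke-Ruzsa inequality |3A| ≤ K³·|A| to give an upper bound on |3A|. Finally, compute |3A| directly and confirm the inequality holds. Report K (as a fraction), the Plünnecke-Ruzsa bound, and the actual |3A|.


|A| = 6.
Step 1: Compute A + A by enumerating all 36 pairs.
A + A = {-8, -7, -6, -5, -4, -3, -2, 0, 3, 4, 5, 6, 7, 9, 14, 16, 18}, so |A + A| = 17.
Step 2: Doubling constant K = |A + A|/|A| = 17/6 = 17/6 ≈ 2.8333.
Step 3: Plünnecke-Ruzsa gives |3A| ≤ K³·|A| = (2.8333)³ · 6 ≈ 136.4722.
Step 4: Compute 3A = A + A + A directly by enumerating all triples (a,b,c) ∈ A³; |3A| = 33.
Step 5: Check 33 ≤ 136.4722? Yes ✓.

K = 17/6, Plünnecke-Ruzsa bound K³|A| ≈ 136.4722, |3A| = 33, inequality holds.


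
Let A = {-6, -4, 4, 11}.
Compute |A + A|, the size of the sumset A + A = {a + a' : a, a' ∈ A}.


A + A = {a + a' : a, a' ∈ A}; |A| = 4.
General bounds: 2|A| - 1 ≤ |A + A| ≤ |A|(|A|+1)/2, i.e. 7 ≤ |A + A| ≤ 10.
Lower bound 2|A|-1 is attained iff A is an arithmetic progression.
Enumerate sums a + a' for a ≤ a' (symmetric, so this suffices):
a = -6: -6+-6=-12, -6+-4=-10, -6+4=-2, -6+11=5
a = -4: -4+-4=-8, -4+4=0, -4+11=7
a = 4: 4+4=8, 4+11=15
a = 11: 11+11=22
Distinct sums: {-12, -10, -8, -2, 0, 5, 7, 8, 15, 22}
|A + A| = 10

|A + A| = 10


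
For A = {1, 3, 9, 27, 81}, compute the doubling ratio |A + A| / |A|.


|A| = 5.
Compute A + A by enumerating all 25 pairs.
A + A = {2, 4, 6, 10, 12, 18, 28, 30, 36, 54, 82, 84, 90, 108, 162}, so |A + A| = 15.
K = |A + A| / |A| = 15/5 = 3/1 ≈ 3.0000.
Reference: AP of size 5 gives K = 9/5 ≈ 1.8000; a fully generic set of size 5 gives K ≈ 3.0000.

|A| = 5, |A + A| = 15, K = 15/5 = 3/1.


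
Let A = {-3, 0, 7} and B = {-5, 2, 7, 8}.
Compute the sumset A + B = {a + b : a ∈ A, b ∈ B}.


A + B = {a + b : a ∈ A, b ∈ B}.
Enumerate all |A|·|B| = 3·4 = 12 pairs (a, b) and collect distinct sums.
a = -3: -3+-5=-8, -3+2=-1, -3+7=4, -3+8=5
a = 0: 0+-5=-5, 0+2=2, 0+7=7, 0+8=8
a = 7: 7+-5=2, 7+2=9, 7+7=14, 7+8=15
Collecting distinct sums: A + B = {-8, -5, -1, 2, 4, 5, 7, 8, 9, 14, 15}
|A + B| = 11

A + B = {-8, -5, -1, 2, 4, 5, 7, 8, 9, 14, 15}


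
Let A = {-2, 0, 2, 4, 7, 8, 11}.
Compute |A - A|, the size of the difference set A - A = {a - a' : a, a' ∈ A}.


A - A = {a - a' : a, a' ∈ A}; |A| = 7.
Bounds: 2|A|-1 ≤ |A - A| ≤ |A|² - |A| + 1, i.e. 13 ≤ |A - A| ≤ 43.
Note: 0 ∈ A - A always (from a - a). The set is symmetric: if d ∈ A - A then -d ∈ A - A.
Enumerate nonzero differences d = a - a' with a > a' (then include -d):
Positive differences: {1, 2, 3, 4, 5, 6, 7, 8, 9, 10, 11, 13}
Full difference set: {0} ∪ (positive diffs) ∪ (negative diffs).
|A - A| = 1 + 2·12 = 25 (matches direct enumeration: 25).

|A - A| = 25


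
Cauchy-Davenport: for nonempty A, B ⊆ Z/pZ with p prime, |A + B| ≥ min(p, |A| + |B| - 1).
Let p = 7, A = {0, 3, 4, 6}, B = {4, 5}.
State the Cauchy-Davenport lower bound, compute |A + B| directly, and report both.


Cauchy-Davenport: |A + B| ≥ min(p, |A| + |B| - 1) for A, B nonempty in Z/pZ.
|A| = 4, |B| = 2, p = 7.
CD lower bound = min(7, 4 + 2 - 1) = min(7, 5) = 5.
Compute A + B mod 7 directly:
a = 0: 0+4=4, 0+5=5
a = 3: 3+4=0, 3+5=1
a = 4: 4+4=1, 4+5=2
a = 6: 6+4=3, 6+5=4
A + B = {0, 1, 2, 3, 4, 5}, so |A + B| = 6.
Verify: 6 ≥ 5? Yes ✓.

CD lower bound = 5, actual |A + B| = 6.


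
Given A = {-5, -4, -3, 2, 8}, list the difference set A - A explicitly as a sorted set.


A - A = {a - a' : a, a' ∈ A}.
Compute a - a' for each ordered pair (a, a'):
a = -5: -5--5=0, -5--4=-1, -5--3=-2, -5-2=-7, -5-8=-13
a = -4: -4--5=1, -4--4=0, -4--3=-1, -4-2=-6, -4-8=-12
a = -3: -3--5=2, -3--4=1, -3--3=0, -3-2=-5, -3-8=-11
a = 2: 2--5=7, 2--4=6, 2--3=5, 2-2=0, 2-8=-6
a = 8: 8--5=13, 8--4=12, 8--3=11, 8-2=6, 8-8=0
Collecting distinct values (and noting 0 appears from a-a):
A - A = {-13, -12, -11, -7, -6, -5, -2, -1, 0, 1, 2, 5, 6, 7, 11, 12, 13}
|A - A| = 17

A - A = {-13, -12, -11, -7, -6, -5, -2, -1, 0, 1, 2, 5, 6, 7, 11, 12, 13}


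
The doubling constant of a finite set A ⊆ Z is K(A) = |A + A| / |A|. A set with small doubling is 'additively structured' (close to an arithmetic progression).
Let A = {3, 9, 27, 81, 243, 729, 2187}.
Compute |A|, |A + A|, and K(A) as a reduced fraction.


|A| = 7.
Compute A + A by enumerating all 49 pairs.
A + A = {6, 12, 18, 30, 36, 54, 84, 90, 108, 162, 246, 252, 270, 324, 486, 732, 738, 756, 810, 972, 1458, 2190, 2196, 2214, 2268, 2430, 2916, 4374}, so |A + A| = 28.
K = |A + A| / |A| = 28/7 = 4/1 ≈ 4.0000.
Reference: AP of size 7 gives K = 13/7 ≈ 1.8571; a fully generic set of size 7 gives K ≈ 4.0000.

|A| = 7, |A + A| = 28, K = 28/7 = 4/1.


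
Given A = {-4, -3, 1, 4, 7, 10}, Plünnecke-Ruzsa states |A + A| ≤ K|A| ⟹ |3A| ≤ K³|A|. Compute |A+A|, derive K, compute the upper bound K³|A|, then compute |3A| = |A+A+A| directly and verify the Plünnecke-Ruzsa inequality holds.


|A| = 6.
Step 1: Compute A + A by enumerating all 36 pairs.
A + A = {-8, -7, -6, -3, -2, 0, 1, 2, 3, 4, 5, 6, 7, 8, 11, 14, 17, 20}, so |A + A| = 18.
Step 2: Doubling constant K = |A + A|/|A| = 18/6 = 18/6 ≈ 3.0000.
Step 3: Plünnecke-Ruzsa gives |3A| ≤ K³·|A| = (3.0000)³ · 6 ≈ 162.0000.
Step 4: Compute 3A = A + A + A directly by enumerating all triples (a,b,c) ∈ A³; |3A| = 34.
Step 5: Check 34 ≤ 162.0000? Yes ✓.

K = 18/6, Plünnecke-Ruzsa bound K³|A| ≈ 162.0000, |3A| = 34, inequality holds.


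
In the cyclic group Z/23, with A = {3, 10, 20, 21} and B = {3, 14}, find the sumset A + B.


Work in Z/23Z: reduce every sum a + b modulo 23.
Enumerate all 8 pairs:
a = 3: 3+3=6, 3+14=17
a = 10: 10+3=13, 10+14=1
a = 20: 20+3=0, 20+14=11
a = 21: 21+3=1, 21+14=12
Distinct residues collected: {0, 1, 6, 11, 12, 13, 17}
|A + B| = 7 (out of 23 total residues).

A + B = {0, 1, 6, 11, 12, 13, 17}


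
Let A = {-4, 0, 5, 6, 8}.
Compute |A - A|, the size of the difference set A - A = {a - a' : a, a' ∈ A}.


A - A = {a - a' : a, a' ∈ A}; |A| = 5.
Bounds: 2|A|-1 ≤ |A - A| ≤ |A|² - |A| + 1, i.e. 9 ≤ |A - A| ≤ 21.
Note: 0 ∈ A - A always (from a - a). The set is symmetric: if d ∈ A - A then -d ∈ A - A.
Enumerate nonzero differences d = a - a' with a > a' (then include -d):
Positive differences: {1, 2, 3, 4, 5, 6, 8, 9, 10, 12}
Full difference set: {0} ∪ (positive diffs) ∪ (negative diffs).
|A - A| = 1 + 2·10 = 21 (matches direct enumeration: 21).

|A - A| = 21


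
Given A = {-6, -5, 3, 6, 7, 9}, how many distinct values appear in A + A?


A + A = {a + a' : a, a' ∈ A}; |A| = 6.
General bounds: 2|A| - 1 ≤ |A + A| ≤ |A|(|A|+1)/2, i.e. 11 ≤ |A + A| ≤ 21.
Lower bound 2|A|-1 is attained iff A is an arithmetic progression.
Enumerate sums a + a' for a ≤ a' (symmetric, so this suffices):
a = -6: -6+-6=-12, -6+-5=-11, -6+3=-3, -6+6=0, -6+7=1, -6+9=3
a = -5: -5+-5=-10, -5+3=-2, -5+6=1, -5+7=2, -5+9=4
a = 3: 3+3=6, 3+6=9, 3+7=10, 3+9=12
a = 6: 6+6=12, 6+7=13, 6+9=15
a = 7: 7+7=14, 7+9=16
a = 9: 9+9=18
Distinct sums: {-12, -11, -10, -3, -2, 0, 1, 2, 3, 4, 6, 9, 10, 12, 13, 14, 15, 16, 18}
|A + A| = 19

|A + A| = 19


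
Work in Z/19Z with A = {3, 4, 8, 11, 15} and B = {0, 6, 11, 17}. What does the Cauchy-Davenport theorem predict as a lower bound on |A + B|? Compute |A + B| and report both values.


Cauchy-Davenport: |A + B| ≥ min(p, |A| + |B| - 1) for A, B nonempty in Z/pZ.
|A| = 5, |B| = 4, p = 19.
CD lower bound = min(19, 5 + 4 - 1) = min(19, 8) = 8.
Compute A + B mod 19 directly:
a = 3: 3+0=3, 3+6=9, 3+11=14, 3+17=1
a = 4: 4+0=4, 4+6=10, 4+11=15, 4+17=2
a = 8: 8+0=8, 8+6=14, 8+11=0, 8+17=6
a = 11: 11+0=11, 11+6=17, 11+11=3, 11+17=9
a = 15: 15+0=15, 15+6=2, 15+11=7, 15+17=13
A + B = {0, 1, 2, 3, 4, 6, 7, 8, 9, 10, 11, 13, 14, 15, 17}, so |A + B| = 15.
Verify: 15 ≥ 8? Yes ✓.

CD lower bound = 8, actual |A + B| = 15.


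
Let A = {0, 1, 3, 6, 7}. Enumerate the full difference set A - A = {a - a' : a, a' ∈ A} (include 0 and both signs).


A - A = {a - a' : a, a' ∈ A}.
Compute a - a' for each ordered pair (a, a'):
a = 0: 0-0=0, 0-1=-1, 0-3=-3, 0-6=-6, 0-7=-7
a = 1: 1-0=1, 1-1=0, 1-3=-2, 1-6=-5, 1-7=-6
a = 3: 3-0=3, 3-1=2, 3-3=0, 3-6=-3, 3-7=-4
a = 6: 6-0=6, 6-1=5, 6-3=3, 6-6=0, 6-7=-1
a = 7: 7-0=7, 7-1=6, 7-3=4, 7-6=1, 7-7=0
Collecting distinct values (and noting 0 appears from a-a):
A - A = {-7, -6, -5, -4, -3, -2, -1, 0, 1, 2, 3, 4, 5, 6, 7}
|A - A| = 15

A - A = {-7, -6, -5, -4, -3, -2, -1, 0, 1, 2, 3, 4, 5, 6, 7}


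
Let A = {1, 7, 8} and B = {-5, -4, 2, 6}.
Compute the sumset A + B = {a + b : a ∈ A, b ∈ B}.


A + B = {a + b : a ∈ A, b ∈ B}.
Enumerate all |A|·|B| = 3·4 = 12 pairs (a, b) and collect distinct sums.
a = 1: 1+-5=-4, 1+-4=-3, 1+2=3, 1+6=7
a = 7: 7+-5=2, 7+-4=3, 7+2=9, 7+6=13
a = 8: 8+-5=3, 8+-4=4, 8+2=10, 8+6=14
Collecting distinct sums: A + B = {-4, -3, 2, 3, 4, 7, 9, 10, 13, 14}
|A + B| = 10

A + B = {-4, -3, 2, 3, 4, 7, 9, 10, 13, 14}


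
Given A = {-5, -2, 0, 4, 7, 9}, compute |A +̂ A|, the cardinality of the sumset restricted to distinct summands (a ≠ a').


Restricted sumset: A +̂ A = {a + a' : a ∈ A, a' ∈ A, a ≠ a'}.
Equivalently, take A + A and drop any sum 2a that is achievable ONLY as a + a for a ∈ A (i.e. sums representable only with equal summands).
Enumerate pairs (a, a') with a < a' (symmetric, so each unordered pair gives one sum; this covers all a ≠ a'):
  -5 + -2 = -7
  -5 + 0 = -5
  -5 + 4 = -1
  -5 + 7 = 2
  -5 + 9 = 4
  -2 + 0 = -2
  -2 + 4 = 2
  -2 + 7 = 5
  -2 + 9 = 7
  0 + 4 = 4
  0 + 7 = 7
  0 + 9 = 9
  4 + 7 = 11
  4 + 9 = 13
  7 + 9 = 16
Collected distinct sums: {-7, -5, -2, -1, 2, 4, 5, 7, 9, 11, 13, 16}
|A +̂ A| = 12
(Reference bound: |A +̂ A| ≥ 2|A| - 3 for |A| ≥ 2, with |A| = 6 giving ≥ 9.)

|A +̂ A| = 12


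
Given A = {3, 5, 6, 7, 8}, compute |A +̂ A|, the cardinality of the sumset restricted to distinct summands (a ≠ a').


Restricted sumset: A +̂ A = {a + a' : a ∈ A, a' ∈ A, a ≠ a'}.
Equivalently, take A + A and drop any sum 2a that is achievable ONLY as a + a for a ∈ A (i.e. sums representable only with equal summands).
Enumerate pairs (a, a') with a < a' (symmetric, so each unordered pair gives one sum; this covers all a ≠ a'):
  3 + 5 = 8
  3 + 6 = 9
  3 + 7 = 10
  3 + 8 = 11
  5 + 6 = 11
  5 + 7 = 12
  5 + 8 = 13
  6 + 7 = 13
  6 + 8 = 14
  7 + 8 = 15
Collected distinct sums: {8, 9, 10, 11, 12, 13, 14, 15}
|A +̂ A| = 8
(Reference bound: |A +̂ A| ≥ 2|A| - 3 for |A| ≥ 2, with |A| = 5 giving ≥ 7.)

|A +̂ A| = 8


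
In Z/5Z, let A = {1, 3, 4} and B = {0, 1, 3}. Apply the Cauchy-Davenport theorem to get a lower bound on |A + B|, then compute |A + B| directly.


Cauchy-Davenport: |A + B| ≥ min(p, |A| + |B| - 1) for A, B nonempty in Z/pZ.
|A| = 3, |B| = 3, p = 5.
CD lower bound = min(5, 3 + 3 - 1) = min(5, 5) = 5.
Compute A + B mod 5 directly:
a = 1: 1+0=1, 1+1=2, 1+3=4
a = 3: 3+0=3, 3+1=4, 3+3=1
a = 4: 4+0=4, 4+1=0, 4+3=2
A + B = {0, 1, 2, 3, 4}, so |A + B| = 5.
Verify: 5 ≥ 5? Yes ✓.

CD lower bound = 5, actual |A + B| = 5.


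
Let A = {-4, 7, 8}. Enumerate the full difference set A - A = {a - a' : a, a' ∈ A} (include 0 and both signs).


A - A = {a - a' : a, a' ∈ A}.
Compute a - a' for each ordered pair (a, a'):
a = -4: -4--4=0, -4-7=-11, -4-8=-12
a = 7: 7--4=11, 7-7=0, 7-8=-1
a = 8: 8--4=12, 8-7=1, 8-8=0
Collecting distinct values (and noting 0 appears from a-a):
A - A = {-12, -11, -1, 0, 1, 11, 12}
|A - A| = 7

A - A = {-12, -11, -1, 0, 1, 11, 12}


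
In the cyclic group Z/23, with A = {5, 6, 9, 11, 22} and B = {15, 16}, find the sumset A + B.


Work in Z/23Z: reduce every sum a + b modulo 23.
Enumerate all 10 pairs:
a = 5: 5+15=20, 5+16=21
a = 6: 6+15=21, 6+16=22
a = 9: 9+15=1, 9+16=2
a = 11: 11+15=3, 11+16=4
a = 22: 22+15=14, 22+16=15
Distinct residues collected: {1, 2, 3, 4, 14, 15, 20, 21, 22}
|A + B| = 9 (out of 23 total residues).

A + B = {1, 2, 3, 4, 14, 15, 20, 21, 22}


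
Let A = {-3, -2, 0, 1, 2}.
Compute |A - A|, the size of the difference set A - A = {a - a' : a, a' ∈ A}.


A - A = {a - a' : a, a' ∈ A}; |A| = 5.
Bounds: 2|A|-1 ≤ |A - A| ≤ |A|² - |A| + 1, i.e. 9 ≤ |A - A| ≤ 21.
Note: 0 ∈ A - A always (from a - a). The set is symmetric: if d ∈ A - A then -d ∈ A - A.
Enumerate nonzero differences d = a - a' with a > a' (then include -d):
Positive differences: {1, 2, 3, 4, 5}
Full difference set: {0} ∪ (positive diffs) ∪ (negative diffs).
|A - A| = 1 + 2·5 = 11 (matches direct enumeration: 11).

|A - A| = 11


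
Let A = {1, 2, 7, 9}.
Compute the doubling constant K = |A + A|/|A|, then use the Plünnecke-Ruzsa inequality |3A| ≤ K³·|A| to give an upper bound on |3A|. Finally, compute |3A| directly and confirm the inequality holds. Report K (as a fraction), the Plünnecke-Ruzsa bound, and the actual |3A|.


|A| = 4.
Step 1: Compute A + A by enumerating all 16 pairs.
A + A = {2, 3, 4, 8, 9, 10, 11, 14, 16, 18}, so |A + A| = 10.
Step 2: Doubling constant K = |A + A|/|A| = 10/4 = 10/4 ≈ 2.5000.
Step 3: Plünnecke-Ruzsa gives |3A| ≤ K³·|A| = (2.5000)³ · 4 ≈ 62.5000.
Step 4: Compute 3A = A + A + A directly by enumerating all triples (a,b,c) ∈ A³; |3A| = 19.
Step 5: Check 19 ≤ 62.5000? Yes ✓.

K = 10/4, Plünnecke-Ruzsa bound K³|A| ≈ 62.5000, |3A| = 19, inequality holds.


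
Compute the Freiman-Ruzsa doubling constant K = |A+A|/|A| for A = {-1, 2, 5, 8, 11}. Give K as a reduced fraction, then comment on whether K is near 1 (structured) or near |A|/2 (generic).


|A| = 5.
Compute A + A by enumerating all 25 pairs.
A + A = {-2, 1, 4, 7, 10, 13, 16, 19, 22}, so |A + A| = 9.
K = |A + A| / |A| = 9/5 (already in lowest terms) ≈ 1.8000.
Reference: AP of size 5 gives K = 9/5 ≈ 1.8000; a fully generic set of size 5 gives K ≈ 3.0000.

|A| = 5, |A + A| = 9, K = 9/5.


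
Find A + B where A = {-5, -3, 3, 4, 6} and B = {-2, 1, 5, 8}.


A + B = {a + b : a ∈ A, b ∈ B}.
Enumerate all |A|·|B| = 5·4 = 20 pairs (a, b) and collect distinct sums.
a = -5: -5+-2=-7, -5+1=-4, -5+5=0, -5+8=3
a = -3: -3+-2=-5, -3+1=-2, -3+5=2, -3+8=5
a = 3: 3+-2=1, 3+1=4, 3+5=8, 3+8=11
a = 4: 4+-2=2, 4+1=5, 4+5=9, 4+8=12
a = 6: 6+-2=4, 6+1=7, 6+5=11, 6+8=14
Collecting distinct sums: A + B = {-7, -5, -4, -2, 0, 1, 2, 3, 4, 5, 7, 8, 9, 11, 12, 14}
|A + B| = 16

A + B = {-7, -5, -4, -2, 0, 1, 2, 3, 4, 5, 7, 8, 9, 11, 12, 14}


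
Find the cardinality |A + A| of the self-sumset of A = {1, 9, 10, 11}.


A + A = {a + a' : a, a' ∈ A}; |A| = 4.
General bounds: 2|A| - 1 ≤ |A + A| ≤ |A|(|A|+1)/2, i.e. 7 ≤ |A + A| ≤ 10.
Lower bound 2|A|-1 is attained iff A is an arithmetic progression.
Enumerate sums a + a' for a ≤ a' (symmetric, so this suffices):
a = 1: 1+1=2, 1+9=10, 1+10=11, 1+11=12
a = 9: 9+9=18, 9+10=19, 9+11=20
a = 10: 10+10=20, 10+11=21
a = 11: 11+11=22
Distinct sums: {2, 10, 11, 12, 18, 19, 20, 21, 22}
|A + A| = 9

|A + A| = 9


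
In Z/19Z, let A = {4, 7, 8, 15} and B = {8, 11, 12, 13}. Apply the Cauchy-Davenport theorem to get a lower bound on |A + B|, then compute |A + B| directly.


Cauchy-Davenport: |A + B| ≥ min(p, |A| + |B| - 1) for A, B nonempty in Z/pZ.
|A| = 4, |B| = 4, p = 19.
CD lower bound = min(19, 4 + 4 - 1) = min(19, 7) = 7.
Compute A + B mod 19 directly:
a = 4: 4+8=12, 4+11=15, 4+12=16, 4+13=17
a = 7: 7+8=15, 7+11=18, 7+12=0, 7+13=1
a = 8: 8+8=16, 8+11=0, 8+12=1, 8+13=2
a = 15: 15+8=4, 15+11=7, 15+12=8, 15+13=9
A + B = {0, 1, 2, 4, 7, 8, 9, 12, 15, 16, 17, 18}, so |A + B| = 12.
Verify: 12 ≥ 7? Yes ✓.

CD lower bound = 7, actual |A + B| = 12.


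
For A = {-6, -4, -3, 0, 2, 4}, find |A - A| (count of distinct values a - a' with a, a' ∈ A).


A - A = {a - a' : a, a' ∈ A}; |A| = 6.
Bounds: 2|A|-1 ≤ |A - A| ≤ |A|² - |A| + 1, i.e. 11 ≤ |A - A| ≤ 31.
Note: 0 ∈ A - A always (from a - a). The set is symmetric: if d ∈ A - A then -d ∈ A - A.
Enumerate nonzero differences d = a - a' with a > a' (then include -d):
Positive differences: {1, 2, 3, 4, 5, 6, 7, 8, 10}
Full difference set: {0} ∪ (positive diffs) ∪ (negative diffs).
|A - A| = 1 + 2·9 = 19 (matches direct enumeration: 19).

|A - A| = 19


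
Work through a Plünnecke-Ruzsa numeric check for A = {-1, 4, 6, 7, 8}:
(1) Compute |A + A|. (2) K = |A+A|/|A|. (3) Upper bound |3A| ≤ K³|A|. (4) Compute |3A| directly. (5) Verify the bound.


|A| = 5.
Step 1: Compute A + A by enumerating all 25 pairs.
A + A = {-2, 3, 5, 6, 7, 8, 10, 11, 12, 13, 14, 15, 16}, so |A + A| = 13.
Step 2: Doubling constant K = |A + A|/|A| = 13/5 = 13/5 ≈ 2.6000.
Step 3: Plünnecke-Ruzsa gives |3A| ≤ K³·|A| = (2.6000)³ · 5 ≈ 87.8800.
Step 4: Compute 3A = A + A + A directly by enumerating all triples (a,b,c) ∈ A³; |3A| = 22.
Step 5: Check 22 ≤ 87.8800? Yes ✓.

K = 13/5, Plünnecke-Ruzsa bound K³|A| ≈ 87.8800, |3A| = 22, inequality holds.


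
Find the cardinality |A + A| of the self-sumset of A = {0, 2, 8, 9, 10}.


A + A = {a + a' : a, a' ∈ A}; |A| = 5.
General bounds: 2|A| - 1 ≤ |A + A| ≤ |A|(|A|+1)/2, i.e. 9 ≤ |A + A| ≤ 15.
Lower bound 2|A|-1 is attained iff A is an arithmetic progression.
Enumerate sums a + a' for a ≤ a' (symmetric, so this suffices):
a = 0: 0+0=0, 0+2=2, 0+8=8, 0+9=9, 0+10=10
a = 2: 2+2=4, 2+8=10, 2+9=11, 2+10=12
a = 8: 8+8=16, 8+9=17, 8+10=18
a = 9: 9+9=18, 9+10=19
a = 10: 10+10=20
Distinct sums: {0, 2, 4, 8, 9, 10, 11, 12, 16, 17, 18, 19, 20}
|A + A| = 13

|A + A| = 13


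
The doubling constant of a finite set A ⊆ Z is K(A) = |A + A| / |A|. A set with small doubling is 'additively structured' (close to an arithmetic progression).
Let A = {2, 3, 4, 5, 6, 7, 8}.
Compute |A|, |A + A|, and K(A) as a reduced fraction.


|A| = 7.
Compute A + A by enumerating all 49 pairs.
A + A = {4, 5, 6, 7, 8, 9, 10, 11, 12, 13, 14, 15, 16}, so |A + A| = 13.
K = |A + A| / |A| = 13/7 (already in lowest terms) ≈ 1.8571.
Reference: AP of size 7 gives K = 13/7 ≈ 1.8571; a fully generic set of size 7 gives K ≈ 4.0000.

|A| = 7, |A + A| = 13, K = 13/7.


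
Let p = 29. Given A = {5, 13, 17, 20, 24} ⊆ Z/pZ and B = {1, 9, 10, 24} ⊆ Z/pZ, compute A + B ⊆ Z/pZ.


Work in Z/29Z: reduce every sum a + b modulo 29.
Enumerate all 20 pairs:
a = 5: 5+1=6, 5+9=14, 5+10=15, 5+24=0
a = 13: 13+1=14, 13+9=22, 13+10=23, 13+24=8
a = 17: 17+1=18, 17+9=26, 17+10=27, 17+24=12
a = 20: 20+1=21, 20+9=0, 20+10=1, 20+24=15
a = 24: 24+1=25, 24+9=4, 24+10=5, 24+24=19
Distinct residues collected: {0, 1, 4, 5, 6, 8, 12, 14, 15, 18, 19, 21, 22, 23, 25, 26, 27}
|A + B| = 17 (out of 29 total residues).

A + B = {0, 1, 4, 5, 6, 8, 12, 14, 15, 18, 19, 21, 22, 23, 25, 26, 27}


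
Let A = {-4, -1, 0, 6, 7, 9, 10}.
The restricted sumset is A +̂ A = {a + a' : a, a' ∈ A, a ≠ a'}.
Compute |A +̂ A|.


Restricted sumset: A +̂ A = {a + a' : a ∈ A, a' ∈ A, a ≠ a'}.
Equivalently, take A + A and drop any sum 2a that is achievable ONLY as a + a for a ∈ A (i.e. sums representable only with equal summands).
Enumerate pairs (a, a') with a < a' (symmetric, so each unordered pair gives one sum; this covers all a ≠ a'):
  -4 + -1 = -5
  -4 + 0 = -4
  -4 + 6 = 2
  -4 + 7 = 3
  -4 + 9 = 5
  -4 + 10 = 6
  -1 + 0 = -1
  -1 + 6 = 5
  -1 + 7 = 6
  -1 + 9 = 8
  -1 + 10 = 9
  0 + 6 = 6
  0 + 7 = 7
  0 + 9 = 9
  0 + 10 = 10
  6 + 7 = 13
  6 + 9 = 15
  6 + 10 = 16
  7 + 9 = 16
  7 + 10 = 17
  9 + 10 = 19
Collected distinct sums: {-5, -4, -1, 2, 3, 5, 6, 7, 8, 9, 10, 13, 15, 16, 17, 19}
|A +̂ A| = 16
(Reference bound: |A +̂ A| ≥ 2|A| - 3 for |A| ≥ 2, with |A| = 7 giving ≥ 11.)

|A +̂ A| = 16


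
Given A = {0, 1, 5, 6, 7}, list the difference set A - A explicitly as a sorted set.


A - A = {a - a' : a, a' ∈ A}.
Compute a - a' for each ordered pair (a, a'):
a = 0: 0-0=0, 0-1=-1, 0-5=-5, 0-6=-6, 0-7=-7
a = 1: 1-0=1, 1-1=0, 1-5=-4, 1-6=-5, 1-7=-6
a = 5: 5-0=5, 5-1=4, 5-5=0, 5-6=-1, 5-7=-2
a = 6: 6-0=6, 6-1=5, 6-5=1, 6-6=0, 6-7=-1
a = 7: 7-0=7, 7-1=6, 7-5=2, 7-6=1, 7-7=0
Collecting distinct values (and noting 0 appears from a-a):
A - A = {-7, -6, -5, -4, -2, -1, 0, 1, 2, 4, 5, 6, 7}
|A - A| = 13

A - A = {-7, -6, -5, -4, -2, -1, 0, 1, 2, 4, 5, 6, 7}


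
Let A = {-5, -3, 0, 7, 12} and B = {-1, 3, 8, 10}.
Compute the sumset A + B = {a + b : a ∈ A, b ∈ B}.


A + B = {a + b : a ∈ A, b ∈ B}.
Enumerate all |A|·|B| = 5·4 = 20 pairs (a, b) and collect distinct sums.
a = -5: -5+-1=-6, -5+3=-2, -5+8=3, -5+10=5
a = -3: -3+-1=-4, -3+3=0, -3+8=5, -3+10=7
a = 0: 0+-1=-1, 0+3=3, 0+8=8, 0+10=10
a = 7: 7+-1=6, 7+3=10, 7+8=15, 7+10=17
a = 12: 12+-1=11, 12+3=15, 12+8=20, 12+10=22
Collecting distinct sums: A + B = {-6, -4, -2, -1, 0, 3, 5, 6, 7, 8, 10, 11, 15, 17, 20, 22}
|A + B| = 16

A + B = {-6, -4, -2, -1, 0, 3, 5, 6, 7, 8, 10, 11, 15, 17, 20, 22}


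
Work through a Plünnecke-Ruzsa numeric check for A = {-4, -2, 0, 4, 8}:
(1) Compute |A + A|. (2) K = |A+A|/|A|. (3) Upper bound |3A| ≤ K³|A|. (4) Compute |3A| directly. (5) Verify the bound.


|A| = 5.
Step 1: Compute A + A by enumerating all 25 pairs.
A + A = {-8, -6, -4, -2, 0, 2, 4, 6, 8, 12, 16}, so |A + A| = 11.
Step 2: Doubling constant K = |A + A|/|A| = 11/5 = 11/5 ≈ 2.2000.
Step 3: Plünnecke-Ruzsa gives |3A| ≤ K³·|A| = (2.2000)³ · 5 ≈ 53.2400.
Step 4: Compute 3A = A + A + A directly by enumerating all triples (a,b,c) ∈ A³; |3A| = 17.
Step 5: Check 17 ≤ 53.2400? Yes ✓.

K = 11/5, Plünnecke-Ruzsa bound K³|A| ≈ 53.2400, |3A| = 17, inequality holds.


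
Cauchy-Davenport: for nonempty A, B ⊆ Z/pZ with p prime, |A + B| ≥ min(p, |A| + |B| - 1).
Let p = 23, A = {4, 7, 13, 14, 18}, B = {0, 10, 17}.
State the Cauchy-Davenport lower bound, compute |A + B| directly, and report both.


Cauchy-Davenport: |A + B| ≥ min(p, |A| + |B| - 1) for A, B nonempty in Z/pZ.
|A| = 5, |B| = 3, p = 23.
CD lower bound = min(23, 5 + 3 - 1) = min(23, 7) = 7.
Compute A + B mod 23 directly:
a = 4: 4+0=4, 4+10=14, 4+17=21
a = 7: 7+0=7, 7+10=17, 7+17=1
a = 13: 13+0=13, 13+10=0, 13+17=7
a = 14: 14+0=14, 14+10=1, 14+17=8
a = 18: 18+0=18, 18+10=5, 18+17=12
A + B = {0, 1, 4, 5, 7, 8, 12, 13, 14, 17, 18, 21}, so |A + B| = 12.
Verify: 12 ≥ 7? Yes ✓.

CD lower bound = 7, actual |A + B| = 12.


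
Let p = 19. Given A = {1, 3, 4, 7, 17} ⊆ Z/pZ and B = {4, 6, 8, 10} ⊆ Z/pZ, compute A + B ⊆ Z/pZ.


Work in Z/19Z: reduce every sum a + b modulo 19.
Enumerate all 20 pairs:
a = 1: 1+4=5, 1+6=7, 1+8=9, 1+10=11
a = 3: 3+4=7, 3+6=9, 3+8=11, 3+10=13
a = 4: 4+4=8, 4+6=10, 4+8=12, 4+10=14
a = 7: 7+4=11, 7+6=13, 7+8=15, 7+10=17
a = 17: 17+4=2, 17+6=4, 17+8=6, 17+10=8
Distinct residues collected: {2, 4, 5, 6, 7, 8, 9, 10, 11, 12, 13, 14, 15, 17}
|A + B| = 14 (out of 19 total residues).

A + B = {2, 4, 5, 6, 7, 8, 9, 10, 11, 12, 13, 14, 15, 17}


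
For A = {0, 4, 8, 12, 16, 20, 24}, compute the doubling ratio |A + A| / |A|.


|A| = 7.
Compute A + A by enumerating all 49 pairs.
A + A = {0, 4, 8, 12, 16, 20, 24, 28, 32, 36, 40, 44, 48}, so |A + A| = 13.
K = |A + A| / |A| = 13/7 (already in lowest terms) ≈ 1.8571.
Reference: AP of size 7 gives K = 13/7 ≈ 1.8571; a fully generic set of size 7 gives K ≈ 4.0000.

|A| = 7, |A + A| = 13, K = 13/7.


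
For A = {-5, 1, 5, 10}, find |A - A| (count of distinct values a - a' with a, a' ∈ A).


A - A = {a - a' : a, a' ∈ A}; |A| = 4.
Bounds: 2|A|-1 ≤ |A - A| ≤ |A|² - |A| + 1, i.e. 7 ≤ |A - A| ≤ 13.
Note: 0 ∈ A - A always (from a - a). The set is symmetric: if d ∈ A - A then -d ∈ A - A.
Enumerate nonzero differences d = a - a' with a > a' (then include -d):
Positive differences: {4, 5, 6, 9, 10, 15}
Full difference set: {0} ∪ (positive diffs) ∪ (negative diffs).
|A - A| = 1 + 2·6 = 13 (matches direct enumeration: 13).

|A - A| = 13


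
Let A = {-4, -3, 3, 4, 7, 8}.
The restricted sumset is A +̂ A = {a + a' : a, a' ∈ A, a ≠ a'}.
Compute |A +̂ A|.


Restricted sumset: A +̂ A = {a + a' : a ∈ A, a' ∈ A, a ≠ a'}.
Equivalently, take A + A and drop any sum 2a that is achievable ONLY as a + a for a ∈ A (i.e. sums representable only with equal summands).
Enumerate pairs (a, a') with a < a' (symmetric, so each unordered pair gives one sum; this covers all a ≠ a'):
  -4 + -3 = -7
  -4 + 3 = -1
  -4 + 4 = 0
  -4 + 7 = 3
  -4 + 8 = 4
  -3 + 3 = 0
  -3 + 4 = 1
  -3 + 7 = 4
  -3 + 8 = 5
  3 + 4 = 7
  3 + 7 = 10
  3 + 8 = 11
  4 + 7 = 11
  4 + 8 = 12
  7 + 8 = 15
Collected distinct sums: {-7, -1, 0, 1, 3, 4, 5, 7, 10, 11, 12, 15}
|A +̂ A| = 12
(Reference bound: |A +̂ A| ≥ 2|A| - 3 for |A| ≥ 2, with |A| = 6 giving ≥ 9.)

|A +̂ A| = 12


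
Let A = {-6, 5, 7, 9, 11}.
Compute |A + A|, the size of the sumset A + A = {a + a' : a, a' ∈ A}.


A + A = {a + a' : a, a' ∈ A}; |A| = 5.
General bounds: 2|A| - 1 ≤ |A + A| ≤ |A|(|A|+1)/2, i.e. 9 ≤ |A + A| ≤ 15.
Lower bound 2|A|-1 is attained iff A is an arithmetic progression.
Enumerate sums a + a' for a ≤ a' (symmetric, so this suffices):
a = -6: -6+-6=-12, -6+5=-1, -6+7=1, -6+9=3, -6+11=5
a = 5: 5+5=10, 5+7=12, 5+9=14, 5+11=16
a = 7: 7+7=14, 7+9=16, 7+11=18
a = 9: 9+9=18, 9+11=20
a = 11: 11+11=22
Distinct sums: {-12, -1, 1, 3, 5, 10, 12, 14, 16, 18, 20, 22}
|A + A| = 12

|A + A| = 12


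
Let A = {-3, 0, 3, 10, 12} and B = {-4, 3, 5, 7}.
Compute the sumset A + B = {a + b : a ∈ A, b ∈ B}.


A + B = {a + b : a ∈ A, b ∈ B}.
Enumerate all |A|·|B| = 5·4 = 20 pairs (a, b) and collect distinct sums.
a = -3: -3+-4=-7, -3+3=0, -3+5=2, -3+7=4
a = 0: 0+-4=-4, 0+3=3, 0+5=5, 0+7=7
a = 3: 3+-4=-1, 3+3=6, 3+5=8, 3+7=10
a = 10: 10+-4=6, 10+3=13, 10+5=15, 10+7=17
a = 12: 12+-4=8, 12+3=15, 12+5=17, 12+7=19
Collecting distinct sums: A + B = {-7, -4, -1, 0, 2, 3, 4, 5, 6, 7, 8, 10, 13, 15, 17, 19}
|A + B| = 16

A + B = {-7, -4, -1, 0, 2, 3, 4, 5, 6, 7, 8, 10, 13, 15, 17, 19}


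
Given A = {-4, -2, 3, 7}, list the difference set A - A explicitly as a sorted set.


A - A = {a - a' : a, a' ∈ A}.
Compute a - a' for each ordered pair (a, a'):
a = -4: -4--4=0, -4--2=-2, -4-3=-7, -4-7=-11
a = -2: -2--4=2, -2--2=0, -2-3=-5, -2-7=-9
a = 3: 3--4=7, 3--2=5, 3-3=0, 3-7=-4
a = 7: 7--4=11, 7--2=9, 7-3=4, 7-7=0
Collecting distinct values (and noting 0 appears from a-a):
A - A = {-11, -9, -7, -5, -4, -2, 0, 2, 4, 5, 7, 9, 11}
|A - A| = 13

A - A = {-11, -9, -7, -5, -4, -2, 0, 2, 4, 5, 7, 9, 11}


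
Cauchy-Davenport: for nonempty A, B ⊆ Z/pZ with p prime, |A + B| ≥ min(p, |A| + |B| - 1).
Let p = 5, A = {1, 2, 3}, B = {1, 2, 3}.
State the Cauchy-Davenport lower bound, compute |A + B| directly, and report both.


Cauchy-Davenport: |A + B| ≥ min(p, |A| + |B| - 1) for A, B nonempty in Z/pZ.
|A| = 3, |B| = 3, p = 5.
CD lower bound = min(5, 3 + 3 - 1) = min(5, 5) = 5.
Compute A + B mod 5 directly:
a = 1: 1+1=2, 1+2=3, 1+3=4
a = 2: 2+1=3, 2+2=4, 2+3=0
a = 3: 3+1=4, 3+2=0, 3+3=1
A + B = {0, 1, 2, 3, 4}, so |A + B| = 5.
Verify: 5 ≥ 5? Yes ✓.

CD lower bound = 5, actual |A + B| = 5.


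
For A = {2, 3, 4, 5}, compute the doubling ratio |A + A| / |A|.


|A| = 4.
Compute A + A by enumerating all 16 pairs.
A + A = {4, 5, 6, 7, 8, 9, 10}, so |A + A| = 7.
K = |A + A| / |A| = 7/4 (already in lowest terms) ≈ 1.7500.
Reference: AP of size 4 gives K = 7/4 ≈ 1.7500; a fully generic set of size 4 gives K ≈ 2.5000.

|A| = 4, |A + A| = 7, K = 7/4.


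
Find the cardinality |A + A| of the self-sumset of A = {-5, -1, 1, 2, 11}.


A + A = {a + a' : a, a' ∈ A}; |A| = 5.
General bounds: 2|A| - 1 ≤ |A + A| ≤ |A|(|A|+1)/2, i.e. 9 ≤ |A + A| ≤ 15.
Lower bound 2|A|-1 is attained iff A is an arithmetic progression.
Enumerate sums a + a' for a ≤ a' (symmetric, so this suffices):
a = -5: -5+-5=-10, -5+-1=-6, -5+1=-4, -5+2=-3, -5+11=6
a = -1: -1+-1=-2, -1+1=0, -1+2=1, -1+11=10
a = 1: 1+1=2, 1+2=3, 1+11=12
a = 2: 2+2=4, 2+11=13
a = 11: 11+11=22
Distinct sums: {-10, -6, -4, -3, -2, 0, 1, 2, 3, 4, 6, 10, 12, 13, 22}
|A + A| = 15

|A + A| = 15


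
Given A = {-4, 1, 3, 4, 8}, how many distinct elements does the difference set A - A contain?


A - A = {a - a' : a, a' ∈ A}; |A| = 5.
Bounds: 2|A|-1 ≤ |A - A| ≤ |A|² - |A| + 1, i.e. 9 ≤ |A - A| ≤ 21.
Note: 0 ∈ A - A always (from a - a). The set is symmetric: if d ∈ A - A then -d ∈ A - A.
Enumerate nonzero differences d = a - a' with a > a' (then include -d):
Positive differences: {1, 2, 3, 4, 5, 7, 8, 12}
Full difference set: {0} ∪ (positive diffs) ∪ (negative diffs).
|A - A| = 1 + 2·8 = 17 (matches direct enumeration: 17).

|A - A| = 17


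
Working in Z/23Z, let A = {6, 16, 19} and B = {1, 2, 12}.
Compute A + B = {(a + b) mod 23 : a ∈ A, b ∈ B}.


Work in Z/23Z: reduce every sum a + b modulo 23.
Enumerate all 9 pairs:
a = 6: 6+1=7, 6+2=8, 6+12=18
a = 16: 16+1=17, 16+2=18, 16+12=5
a = 19: 19+1=20, 19+2=21, 19+12=8
Distinct residues collected: {5, 7, 8, 17, 18, 20, 21}
|A + B| = 7 (out of 23 total residues).

A + B = {5, 7, 8, 17, 18, 20, 21}


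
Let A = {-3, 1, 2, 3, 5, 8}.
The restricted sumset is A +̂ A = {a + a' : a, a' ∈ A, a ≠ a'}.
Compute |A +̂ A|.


Restricted sumset: A +̂ A = {a + a' : a ∈ A, a' ∈ A, a ≠ a'}.
Equivalently, take A + A and drop any sum 2a that is achievable ONLY as a + a for a ∈ A (i.e. sums representable only with equal summands).
Enumerate pairs (a, a') with a < a' (symmetric, so each unordered pair gives one sum; this covers all a ≠ a'):
  -3 + 1 = -2
  -3 + 2 = -1
  -3 + 3 = 0
  -3 + 5 = 2
  -3 + 8 = 5
  1 + 2 = 3
  1 + 3 = 4
  1 + 5 = 6
  1 + 8 = 9
  2 + 3 = 5
  2 + 5 = 7
  2 + 8 = 10
  3 + 5 = 8
  3 + 8 = 11
  5 + 8 = 13
Collected distinct sums: {-2, -1, 0, 2, 3, 4, 5, 6, 7, 8, 9, 10, 11, 13}
|A +̂ A| = 14
(Reference bound: |A +̂ A| ≥ 2|A| - 3 for |A| ≥ 2, with |A| = 6 giving ≥ 9.)

|A +̂ A| = 14


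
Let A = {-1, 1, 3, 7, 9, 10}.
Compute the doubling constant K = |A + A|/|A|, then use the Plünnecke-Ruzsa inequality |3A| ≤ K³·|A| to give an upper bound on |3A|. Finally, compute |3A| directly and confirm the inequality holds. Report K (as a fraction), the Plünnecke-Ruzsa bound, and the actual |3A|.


|A| = 6.
Step 1: Compute A + A by enumerating all 36 pairs.
A + A = {-2, 0, 2, 4, 6, 8, 9, 10, 11, 12, 13, 14, 16, 17, 18, 19, 20}, so |A + A| = 17.
Step 2: Doubling constant K = |A + A|/|A| = 17/6 = 17/6 ≈ 2.8333.
Step 3: Plünnecke-Ruzsa gives |3A| ≤ K³·|A| = (2.8333)³ · 6 ≈ 136.4722.
Step 4: Compute 3A = A + A + A directly by enumerating all triples (a,b,c) ∈ A³; |3A| = 29.
Step 5: Check 29 ≤ 136.4722? Yes ✓.

K = 17/6, Plünnecke-Ruzsa bound K³|A| ≈ 136.4722, |3A| = 29, inequality holds.


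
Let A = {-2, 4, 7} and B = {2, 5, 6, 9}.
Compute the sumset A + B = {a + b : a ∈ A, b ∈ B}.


A + B = {a + b : a ∈ A, b ∈ B}.
Enumerate all |A|·|B| = 3·4 = 12 pairs (a, b) and collect distinct sums.
a = -2: -2+2=0, -2+5=3, -2+6=4, -2+9=7
a = 4: 4+2=6, 4+5=9, 4+6=10, 4+9=13
a = 7: 7+2=9, 7+5=12, 7+6=13, 7+9=16
Collecting distinct sums: A + B = {0, 3, 4, 6, 7, 9, 10, 12, 13, 16}
|A + B| = 10

A + B = {0, 3, 4, 6, 7, 9, 10, 12, 13, 16}


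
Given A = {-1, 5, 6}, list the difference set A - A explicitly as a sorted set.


A - A = {a - a' : a, a' ∈ A}.
Compute a - a' for each ordered pair (a, a'):
a = -1: -1--1=0, -1-5=-6, -1-6=-7
a = 5: 5--1=6, 5-5=0, 5-6=-1
a = 6: 6--1=7, 6-5=1, 6-6=0
Collecting distinct values (and noting 0 appears from a-a):
A - A = {-7, -6, -1, 0, 1, 6, 7}
|A - A| = 7

A - A = {-7, -6, -1, 0, 1, 6, 7}


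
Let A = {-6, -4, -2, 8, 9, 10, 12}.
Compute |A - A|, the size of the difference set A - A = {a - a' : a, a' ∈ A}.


A - A = {a - a' : a, a' ∈ A}; |A| = 7.
Bounds: 2|A|-1 ≤ |A - A| ≤ |A|² - |A| + 1, i.e. 13 ≤ |A - A| ≤ 43.
Note: 0 ∈ A - A always (from a - a). The set is symmetric: if d ∈ A - A then -d ∈ A - A.
Enumerate nonzero differences d = a - a' with a > a' (then include -d):
Positive differences: {1, 2, 3, 4, 10, 11, 12, 13, 14, 15, 16, 18}
Full difference set: {0} ∪ (positive diffs) ∪ (negative diffs).
|A - A| = 1 + 2·12 = 25 (matches direct enumeration: 25).

|A - A| = 25


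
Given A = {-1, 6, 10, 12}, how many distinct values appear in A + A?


A + A = {a + a' : a, a' ∈ A}; |A| = 4.
General bounds: 2|A| - 1 ≤ |A + A| ≤ |A|(|A|+1)/2, i.e. 7 ≤ |A + A| ≤ 10.
Lower bound 2|A|-1 is attained iff A is an arithmetic progression.
Enumerate sums a + a' for a ≤ a' (symmetric, so this suffices):
a = -1: -1+-1=-2, -1+6=5, -1+10=9, -1+12=11
a = 6: 6+6=12, 6+10=16, 6+12=18
a = 10: 10+10=20, 10+12=22
a = 12: 12+12=24
Distinct sums: {-2, 5, 9, 11, 12, 16, 18, 20, 22, 24}
|A + A| = 10

|A + A| = 10


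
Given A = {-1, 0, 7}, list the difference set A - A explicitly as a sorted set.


A - A = {a - a' : a, a' ∈ A}.
Compute a - a' for each ordered pair (a, a'):
a = -1: -1--1=0, -1-0=-1, -1-7=-8
a = 0: 0--1=1, 0-0=0, 0-7=-7
a = 7: 7--1=8, 7-0=7, 7-7=0
Collecting distinct values (and noting 0 appears from a-a):
A - A = {-8, -7, -1, 0, 1, 7, 8}
|A - A| = 7

A - A = {-8, -7, -1, 0, 1, 7, 8}


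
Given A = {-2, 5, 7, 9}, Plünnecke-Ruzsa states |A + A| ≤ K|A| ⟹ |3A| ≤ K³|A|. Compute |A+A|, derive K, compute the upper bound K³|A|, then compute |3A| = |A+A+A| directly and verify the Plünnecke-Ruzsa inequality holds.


|A| = 4.
Step 1: Compute A + A by enumerating all 16 pairs.
A + A = {-4, 3, 5, 7, 10, 12, 14, 16, 18}, so |A + A| = 9.
Step 2: Doubling constant K = |A + A|/|A| = 9/4 = 9/4 ≈ 2.2500.
Step 3: Plünnecke-Ruzsa gives |3A| ≤ K³·|A| = (2.2500)³ · 4 ≈ 45.5625.
Step 4: Compute 3A = A + A + A directly by enumerating all triples (a,b,c) ∈ A³; |3A| = 16.
Step 5: Check 16 ≤ 45.5625? Yes ✓.

K = 9/4, Plünnecke-Ruzsa bound K³|A| ≈ 45.5625, |3A| = 16, inequality holds.


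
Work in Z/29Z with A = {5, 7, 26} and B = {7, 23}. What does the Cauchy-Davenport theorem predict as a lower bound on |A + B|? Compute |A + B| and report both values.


Cauchy-Davenport: |A + B| ≥ min(p, |A| + |B| - 1) for A, B nonempty in Z/pZ.
|A| = 3, |B| = 2, p = 29.
CD lower bound = min(29, 3 + 2 - 1) = min(29, 4) = 4.
Compute A + B mod 29 directly:
a = 5: 5+7=12, 5+23=28
a = 7: 7+7=14, 7+23=1
a = 26: 26+7=4, 26+23=20
A + B = {1, 4, 12, 14, 20, 28}, so |A + B| = 6.
Verify: 6 ≥ 4? Yes ✓.

CD lower bound = 4, actual |A + B| = 6.


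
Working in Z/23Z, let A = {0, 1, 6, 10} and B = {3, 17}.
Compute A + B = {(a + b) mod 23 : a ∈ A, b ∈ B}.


Work in Z/23Z: reduce every sum a + b modulo 23.
Enumerate all 8 pairs:
a = 0: 0+3=3, 0+17=17
a = 1: 1+3=4, 1+17=18
a = 6: 6+3=9, 6+17=0
a = 10: 10+3=13, 10+17=4
Distinct residues collected: {0, 3, 4, 9, 13, 17, 18}
|A + B| = 7 (out of 23 total residues).

A + B = {0, 3, 4, 9, 13, 17, 18}


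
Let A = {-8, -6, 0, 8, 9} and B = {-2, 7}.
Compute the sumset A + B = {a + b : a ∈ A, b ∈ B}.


A + B = {a + b : a ∈ A, b ∈ B}.
Enumerate all |A|·|B| = 5·2 = 10 pairs (a, b) and collect distinct sums.
a = -8: -8+-2=-10, -8+7=-1
a = -6: -6+-2=-8, -6+7=1
a = 0: 0+-2=-2, 0+7=7
a = 8: 8+-2=6, 8+7=15
a = 9: 9+-2=7, 9+7=16
Collecting distinct sums: A + B = {-10, -8, -2, -1, 1, 6, 7, 15, 16}
|A + B| = 9

A + B = {-10, -8, -2, -1, 1, 6, 7, 15, 16}


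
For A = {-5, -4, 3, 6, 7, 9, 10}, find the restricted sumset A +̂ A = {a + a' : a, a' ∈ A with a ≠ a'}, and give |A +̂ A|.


Restricted sumset: A +̂ A = {a + a' : a ∈ A, a' ∈ A, a ≠ a'}.
Equivalently, take A + A and drop any sum 2a that is achievable ONLY as a + a for a ∈ A (i.e. sums representable only with equal summands).
Enumerate pairs (a, a') with a < a' (symmetric, so each unordered pair gives one sum; this covers all a ≠ a'):
  -5 + -4 = -9
  -5 + 3 = -2
  -5 + 6 = 1
  -5 + 7 = 2
  -5 + 9 = 4
  -5 + 10 = 5
  -4 + 3 = -1
  -4 + 6 = 2
  -4 + 7 = 3
  -4 + 9 = 5
  -4 + 10 = 6
  3 + 6 = 9
  3 + 7 = 10
  3 + 9 = 12
  3 + 10 = 13
  6 + 7 = 13
  6 + 9 = 15
  6 + 10 = 16
  7 + 9 = 16
  7 + 10 = 17
  9 + 10 = 19
Collected distinct sums: {-9, -2, -1, 1, 2, 3, 4, 5, 6, 9, 10, 12, 13, 15, 16, 17, 19}
|A +̂ A| = 17
(Reference bound: |A +̂ A| ≥ 2|A| - 3 for |A| ≥ 2, with |A| = 7 giving ≥ 11.)

|A +̂ A| = 17
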